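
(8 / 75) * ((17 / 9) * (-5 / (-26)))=68/1755 = 0.04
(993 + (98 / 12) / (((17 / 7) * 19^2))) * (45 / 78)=182822945/319124 = 572.89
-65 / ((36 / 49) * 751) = -0.12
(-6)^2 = 36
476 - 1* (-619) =1095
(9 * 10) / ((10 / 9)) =81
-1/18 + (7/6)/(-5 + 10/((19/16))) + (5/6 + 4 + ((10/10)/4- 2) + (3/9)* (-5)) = 3983/2340 = 1.70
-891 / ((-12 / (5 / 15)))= 99/4 = 24.75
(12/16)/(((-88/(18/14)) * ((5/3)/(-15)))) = 243/2464 = 0.10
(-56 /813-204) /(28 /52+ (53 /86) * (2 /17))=-788311862/2360139 = -334.01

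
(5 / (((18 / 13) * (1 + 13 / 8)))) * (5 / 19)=1300/3591 = 0.36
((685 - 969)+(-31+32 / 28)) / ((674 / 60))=-65910/2359 = -27.94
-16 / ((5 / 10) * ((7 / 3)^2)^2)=-2592/2401 = -1.08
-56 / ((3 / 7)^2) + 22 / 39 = -304.32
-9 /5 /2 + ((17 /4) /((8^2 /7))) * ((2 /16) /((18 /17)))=-155773/184320 = -0.85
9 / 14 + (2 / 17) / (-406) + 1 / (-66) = 0.63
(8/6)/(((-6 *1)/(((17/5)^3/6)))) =-4913/3375 = -1.46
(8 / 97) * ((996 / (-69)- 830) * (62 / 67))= -9633312/149477 = -64.45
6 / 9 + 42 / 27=20/9 = 2.22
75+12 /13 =987/13 = 75.92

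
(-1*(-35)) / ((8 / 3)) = 105/8 = 13.12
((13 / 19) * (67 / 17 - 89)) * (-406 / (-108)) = -635999/2907 = -218.78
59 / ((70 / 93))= 5487/70 = 78.39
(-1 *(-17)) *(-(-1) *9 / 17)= 9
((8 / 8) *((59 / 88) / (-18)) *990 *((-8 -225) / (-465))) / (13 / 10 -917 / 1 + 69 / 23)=68735/3395244 = 0.02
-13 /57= -0.23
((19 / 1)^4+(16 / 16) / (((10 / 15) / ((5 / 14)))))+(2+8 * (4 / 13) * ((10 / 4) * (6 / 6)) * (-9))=47417607/364 = 130268.15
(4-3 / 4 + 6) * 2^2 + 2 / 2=38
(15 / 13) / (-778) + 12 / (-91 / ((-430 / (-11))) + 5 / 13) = -226203355/36622794 = -6.18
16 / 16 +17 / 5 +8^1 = 62/5 = 12.40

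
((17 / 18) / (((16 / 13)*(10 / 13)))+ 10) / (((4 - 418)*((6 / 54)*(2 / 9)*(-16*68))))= 31673/32030720 = 0.00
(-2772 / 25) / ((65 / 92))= -255024/1625 = -156.94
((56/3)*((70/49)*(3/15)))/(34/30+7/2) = 160/139 = 1.15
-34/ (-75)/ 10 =17/375 = 0.05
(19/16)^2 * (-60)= -5415/64 = -84.61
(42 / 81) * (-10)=-140/27 = -5.19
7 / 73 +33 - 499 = -34011/73 = -465.90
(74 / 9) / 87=74/783 = 0.09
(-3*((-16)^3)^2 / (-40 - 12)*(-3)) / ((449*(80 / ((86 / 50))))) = -101449728/729625 = -139.04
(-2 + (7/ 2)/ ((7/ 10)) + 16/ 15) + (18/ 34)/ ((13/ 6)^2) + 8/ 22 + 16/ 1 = 20.54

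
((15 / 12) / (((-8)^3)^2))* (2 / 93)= 5/48758784 = 0.00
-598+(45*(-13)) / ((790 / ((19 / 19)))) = -94601/158 = -598.74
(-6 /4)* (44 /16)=-33/8 = -4.12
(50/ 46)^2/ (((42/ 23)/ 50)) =15625/483 = 32.35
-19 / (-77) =19/77 = 0.25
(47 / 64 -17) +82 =4207/64 = 65.73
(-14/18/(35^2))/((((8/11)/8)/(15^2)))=-1.57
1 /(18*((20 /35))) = 7/72 = 0.10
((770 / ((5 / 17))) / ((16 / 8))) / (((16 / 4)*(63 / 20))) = 935/9 = 103.89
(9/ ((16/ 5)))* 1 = 45/16 = 2.81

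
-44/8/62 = -11/124 = -0.09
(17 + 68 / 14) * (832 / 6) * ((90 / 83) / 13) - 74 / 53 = 7741646/30793 = 251.41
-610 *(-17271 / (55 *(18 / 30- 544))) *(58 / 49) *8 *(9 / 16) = -144721890/77077 = -1877.63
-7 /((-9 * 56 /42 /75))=175/4 = 43.75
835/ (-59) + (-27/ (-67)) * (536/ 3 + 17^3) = 8055080/3953 = 2037.71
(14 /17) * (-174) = -143.29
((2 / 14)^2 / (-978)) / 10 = -1/479220 = 0.00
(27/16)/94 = 27/1504 = 0.02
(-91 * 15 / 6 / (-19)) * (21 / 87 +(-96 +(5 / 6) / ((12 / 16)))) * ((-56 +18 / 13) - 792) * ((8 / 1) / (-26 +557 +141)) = 679703045/59508 = 11422.04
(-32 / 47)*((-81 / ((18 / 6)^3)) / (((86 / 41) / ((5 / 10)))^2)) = 10086/86903 = 0.12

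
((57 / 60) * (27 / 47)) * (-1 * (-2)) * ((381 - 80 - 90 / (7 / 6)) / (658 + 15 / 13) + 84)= 136591461/1483790 = 92.06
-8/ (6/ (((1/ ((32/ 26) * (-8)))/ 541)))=13/51936 = 0.00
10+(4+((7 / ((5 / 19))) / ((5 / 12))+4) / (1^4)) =2046/25 = 81.84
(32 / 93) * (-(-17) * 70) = 38080/93 = 409.46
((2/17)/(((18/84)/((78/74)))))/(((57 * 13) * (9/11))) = 308/322677 = 0.00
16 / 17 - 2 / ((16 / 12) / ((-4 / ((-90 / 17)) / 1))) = -49/255 = -0.19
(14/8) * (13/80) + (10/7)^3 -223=-24125267/109760 = -219.80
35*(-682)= -23870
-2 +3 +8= 9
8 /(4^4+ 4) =2/65 = 0.03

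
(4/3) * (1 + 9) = 40/3 = 13.33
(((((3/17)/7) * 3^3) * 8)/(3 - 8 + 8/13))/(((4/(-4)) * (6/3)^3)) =351/2261 = 0.16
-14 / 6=-7/3 = -2.33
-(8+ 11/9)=-83/9 = -9.22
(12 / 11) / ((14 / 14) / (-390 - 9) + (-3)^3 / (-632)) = 3026016/111551 = 27.13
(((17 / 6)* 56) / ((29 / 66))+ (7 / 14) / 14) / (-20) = -18.06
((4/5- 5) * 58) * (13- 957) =1149792/5 = 229958.40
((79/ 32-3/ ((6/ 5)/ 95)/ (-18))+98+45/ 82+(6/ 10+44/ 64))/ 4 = 6819089/236160 = 28.87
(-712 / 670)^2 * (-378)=-47906208/112225 = -426.88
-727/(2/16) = -5816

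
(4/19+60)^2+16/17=22254288/6137 = 3626.25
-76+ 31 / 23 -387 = -10618/23 = -461.65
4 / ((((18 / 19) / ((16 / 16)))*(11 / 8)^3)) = 19456/11979 = 1.62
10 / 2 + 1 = 6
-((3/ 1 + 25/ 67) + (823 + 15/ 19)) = -1052978/1273 = -827.16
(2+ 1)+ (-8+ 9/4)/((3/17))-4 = -403/12 = -33.58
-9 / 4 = -2.25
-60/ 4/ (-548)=15/548 = 0.03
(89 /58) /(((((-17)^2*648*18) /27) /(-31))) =-2759/7241184 = 0.00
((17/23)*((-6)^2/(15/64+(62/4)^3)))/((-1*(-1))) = 39168/5481889 = 0.01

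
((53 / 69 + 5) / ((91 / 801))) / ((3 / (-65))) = -177110/161 = -1100.06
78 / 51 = 26/17 = 1.53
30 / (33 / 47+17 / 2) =564/173 = 3.26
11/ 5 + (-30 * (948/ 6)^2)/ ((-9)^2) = -9243.73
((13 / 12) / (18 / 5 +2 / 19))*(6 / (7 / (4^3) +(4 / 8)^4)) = 1235/121 = 10.21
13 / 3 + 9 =13.33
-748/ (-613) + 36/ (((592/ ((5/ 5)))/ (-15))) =27949/90724 = 0.31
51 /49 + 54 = 2697/49 = 55.04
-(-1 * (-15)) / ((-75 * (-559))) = -1/2795 = 0.00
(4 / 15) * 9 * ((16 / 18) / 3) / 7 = 32/315 = 0.10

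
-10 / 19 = -0.53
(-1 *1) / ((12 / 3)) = -1/4 = -0.25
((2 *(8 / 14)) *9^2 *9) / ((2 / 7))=2916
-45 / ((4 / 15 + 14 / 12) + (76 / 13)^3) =-2965950/13263751 = -0.22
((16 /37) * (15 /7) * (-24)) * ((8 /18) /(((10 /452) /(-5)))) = 578560/259 = 2233.82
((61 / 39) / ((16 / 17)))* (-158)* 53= -4341919/312 = -13916.41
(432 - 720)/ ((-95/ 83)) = 23904/95 = 251.62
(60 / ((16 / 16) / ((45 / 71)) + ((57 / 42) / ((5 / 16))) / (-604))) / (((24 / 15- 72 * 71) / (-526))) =187643925/47721554 = 3.93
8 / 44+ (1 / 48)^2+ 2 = 55307/25344 = 2.18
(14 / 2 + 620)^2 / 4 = 393129/4 = 98282.25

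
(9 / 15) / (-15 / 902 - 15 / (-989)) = -892078/2175 = -410.15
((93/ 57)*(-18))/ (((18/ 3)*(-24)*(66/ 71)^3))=11095241/43699392 = 0.25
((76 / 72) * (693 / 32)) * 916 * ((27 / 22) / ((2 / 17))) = 13979763/64 = 218433.80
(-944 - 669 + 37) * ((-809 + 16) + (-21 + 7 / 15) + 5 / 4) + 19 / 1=19202663/15 = 1280177.53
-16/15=-1.07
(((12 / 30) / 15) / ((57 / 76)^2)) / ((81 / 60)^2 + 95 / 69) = 11776/794709 = 0.01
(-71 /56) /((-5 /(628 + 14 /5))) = 111967/700 = 159.95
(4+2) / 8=3/4 = 0.75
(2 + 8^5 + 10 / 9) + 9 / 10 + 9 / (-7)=20645557/630 = 32770.73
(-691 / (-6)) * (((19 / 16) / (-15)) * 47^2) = -29001961/1440 = -20140.25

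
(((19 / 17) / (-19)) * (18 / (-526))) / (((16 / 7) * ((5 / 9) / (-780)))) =-1.24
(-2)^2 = 4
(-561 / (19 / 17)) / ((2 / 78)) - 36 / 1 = -372627/19 = -19611.95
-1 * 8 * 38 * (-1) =304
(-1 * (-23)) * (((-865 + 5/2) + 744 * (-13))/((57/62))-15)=-5013954/19 = -263892.32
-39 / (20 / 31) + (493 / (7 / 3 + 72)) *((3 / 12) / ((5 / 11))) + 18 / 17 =-2113233/37910 = -55.74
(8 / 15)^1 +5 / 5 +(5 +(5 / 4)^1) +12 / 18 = 169/20 = 8.45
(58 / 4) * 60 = 870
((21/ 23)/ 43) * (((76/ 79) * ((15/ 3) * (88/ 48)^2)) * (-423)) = -11345565/78131 = -145.21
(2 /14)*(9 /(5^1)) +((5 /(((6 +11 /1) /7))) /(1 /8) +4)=12333/595 = 20.73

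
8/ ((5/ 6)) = 48/5 = 9.60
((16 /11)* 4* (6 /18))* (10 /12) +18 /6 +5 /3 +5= 1117/99 = 11.28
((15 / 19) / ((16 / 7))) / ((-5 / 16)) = -21/19 = -1.11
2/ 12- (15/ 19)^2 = -989/2166 = -0.46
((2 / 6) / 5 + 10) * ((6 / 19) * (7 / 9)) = 2.47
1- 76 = -75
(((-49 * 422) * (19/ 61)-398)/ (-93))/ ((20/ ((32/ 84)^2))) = 1334912/2501793 = 0.53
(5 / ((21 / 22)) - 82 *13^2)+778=-274570/21 = -13074.76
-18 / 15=-6/5 = -1.20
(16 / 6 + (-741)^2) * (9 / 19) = 4941753/19 = 260092.26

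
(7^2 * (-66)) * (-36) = 116424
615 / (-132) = -205/44 = -4.66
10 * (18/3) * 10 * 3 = 1800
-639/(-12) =213/4 = 53.25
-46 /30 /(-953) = 23/14295 = 0.00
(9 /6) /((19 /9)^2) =243/722 = 0.34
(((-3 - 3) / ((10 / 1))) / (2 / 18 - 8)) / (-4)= -27/1420 = -0.02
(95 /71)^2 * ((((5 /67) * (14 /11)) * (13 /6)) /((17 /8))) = 0.17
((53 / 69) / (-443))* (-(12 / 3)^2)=848/30567 = 0.03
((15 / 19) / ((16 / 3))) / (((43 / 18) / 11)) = 4455/6536 = 0.68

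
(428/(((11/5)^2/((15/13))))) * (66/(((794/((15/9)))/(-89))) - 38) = -246688500/48037 = -5135.39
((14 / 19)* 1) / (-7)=-2/19 = -0.11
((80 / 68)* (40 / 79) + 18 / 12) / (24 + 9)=5629/88638 = 0.06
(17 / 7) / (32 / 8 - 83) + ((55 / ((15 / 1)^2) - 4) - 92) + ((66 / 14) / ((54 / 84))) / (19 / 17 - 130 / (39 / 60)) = -127971364/1335495 = -95.82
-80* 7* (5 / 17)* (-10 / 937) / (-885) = -5600/2819433 = 0.00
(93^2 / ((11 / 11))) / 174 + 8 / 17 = 49475/986 = 50.18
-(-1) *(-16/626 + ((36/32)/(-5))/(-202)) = -61823/2529040 = -0.02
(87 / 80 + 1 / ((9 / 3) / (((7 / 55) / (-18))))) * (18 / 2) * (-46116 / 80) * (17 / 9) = -187158797/17600 = -10634.02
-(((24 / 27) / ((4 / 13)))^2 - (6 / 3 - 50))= -4564/81 = -56.35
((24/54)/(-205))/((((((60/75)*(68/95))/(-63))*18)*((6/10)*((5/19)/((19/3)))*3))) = 240065/1354968 = 0.18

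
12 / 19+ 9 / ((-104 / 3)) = 735/1976 = 0.37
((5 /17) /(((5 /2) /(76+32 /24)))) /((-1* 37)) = -464/1887 = -0.25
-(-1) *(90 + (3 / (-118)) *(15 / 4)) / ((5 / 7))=59409/472 = 125.87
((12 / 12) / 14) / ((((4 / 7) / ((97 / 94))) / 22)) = 1067/376 = 2.84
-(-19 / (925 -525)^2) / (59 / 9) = 171/9440000 = 0.00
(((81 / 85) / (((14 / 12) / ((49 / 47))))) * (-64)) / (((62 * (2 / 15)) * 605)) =-163296/14985245 = -0.01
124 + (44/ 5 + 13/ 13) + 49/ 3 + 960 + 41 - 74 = 16157/15 = 1077.13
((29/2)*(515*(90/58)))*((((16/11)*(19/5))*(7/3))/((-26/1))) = -821940/143 = -5747.83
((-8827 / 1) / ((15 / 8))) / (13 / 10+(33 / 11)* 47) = -141232/4269 = -33.08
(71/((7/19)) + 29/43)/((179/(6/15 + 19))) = 1129274/53879 = 20.96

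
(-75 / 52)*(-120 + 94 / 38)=167475/988 = 169.51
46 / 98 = 23/49 = 0.47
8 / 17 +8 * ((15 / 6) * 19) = 6468/17 = 380.47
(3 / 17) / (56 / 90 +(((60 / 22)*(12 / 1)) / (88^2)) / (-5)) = 1437480/5061563 = 0.28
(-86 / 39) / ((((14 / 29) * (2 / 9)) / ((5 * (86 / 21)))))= -268105/637 = -420.89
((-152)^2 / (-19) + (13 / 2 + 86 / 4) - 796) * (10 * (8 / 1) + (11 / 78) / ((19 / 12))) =-39247488/247 = -158896.71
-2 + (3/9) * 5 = -1/3 = -0.33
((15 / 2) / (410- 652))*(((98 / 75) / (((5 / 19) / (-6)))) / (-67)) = -2793/202675 = -0.01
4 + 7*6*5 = 214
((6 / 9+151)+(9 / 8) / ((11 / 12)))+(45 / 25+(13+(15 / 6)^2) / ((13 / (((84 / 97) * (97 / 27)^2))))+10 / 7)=420014989/2432430 = 172.67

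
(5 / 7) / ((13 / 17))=85/91 = 0.93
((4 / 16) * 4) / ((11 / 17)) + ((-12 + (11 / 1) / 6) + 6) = -173/66 = -2.62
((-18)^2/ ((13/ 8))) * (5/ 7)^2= 64800/637 = 101.73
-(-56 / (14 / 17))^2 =-4624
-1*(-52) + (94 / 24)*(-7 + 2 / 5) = 523/20 = 26.15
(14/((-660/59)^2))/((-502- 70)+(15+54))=-24367/109553400 = 0.00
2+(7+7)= 16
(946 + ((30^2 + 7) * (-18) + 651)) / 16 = -14729/16 = -920.56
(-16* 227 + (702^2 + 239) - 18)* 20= 9787860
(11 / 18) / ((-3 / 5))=-55/54 = -1.02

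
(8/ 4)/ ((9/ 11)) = 22/9 = 2.44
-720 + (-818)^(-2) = -481769279/669124 = -720.00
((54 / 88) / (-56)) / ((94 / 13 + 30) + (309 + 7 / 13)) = -351/11107712 = 0.00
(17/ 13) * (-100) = -1700/13 = -130.77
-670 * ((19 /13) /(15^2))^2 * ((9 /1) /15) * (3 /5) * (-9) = 48374/528125 = 0.09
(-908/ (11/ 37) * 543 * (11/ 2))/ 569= -9121314/569 = -16030.43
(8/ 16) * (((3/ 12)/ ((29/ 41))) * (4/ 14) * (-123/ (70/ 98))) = -5043/580 = -8.69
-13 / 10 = -1.30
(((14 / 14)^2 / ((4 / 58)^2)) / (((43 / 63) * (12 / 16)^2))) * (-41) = -965468/43 = -22452.74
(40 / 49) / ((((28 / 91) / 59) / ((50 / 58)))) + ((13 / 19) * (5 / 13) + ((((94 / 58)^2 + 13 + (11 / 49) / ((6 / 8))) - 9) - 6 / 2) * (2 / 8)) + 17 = 719635675/4697826 = 153.18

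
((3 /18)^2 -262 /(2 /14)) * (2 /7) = -66023/126 = -523.99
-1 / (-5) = 1/5 = 0.20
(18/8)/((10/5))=9/8 = 1.12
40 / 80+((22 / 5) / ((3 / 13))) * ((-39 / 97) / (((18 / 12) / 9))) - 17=-60621/970 = -62.50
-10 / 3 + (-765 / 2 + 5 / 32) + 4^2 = -35489/96 = -369.68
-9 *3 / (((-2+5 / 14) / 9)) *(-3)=-443.74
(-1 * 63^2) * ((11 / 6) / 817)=-14553/1634 = -8.91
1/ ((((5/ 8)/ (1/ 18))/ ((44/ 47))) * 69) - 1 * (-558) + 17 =83912801/145935 = 575.00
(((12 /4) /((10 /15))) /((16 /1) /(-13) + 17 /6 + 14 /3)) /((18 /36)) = 234/163 = 1.44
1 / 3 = 0.33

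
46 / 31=1.48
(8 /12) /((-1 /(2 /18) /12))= -8/9 = -0.89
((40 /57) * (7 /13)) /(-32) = -35/2964 = -0.01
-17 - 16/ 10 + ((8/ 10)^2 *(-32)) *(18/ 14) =-44.93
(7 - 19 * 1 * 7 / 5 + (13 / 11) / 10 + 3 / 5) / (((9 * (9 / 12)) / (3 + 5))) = -33232/1485 = -22.38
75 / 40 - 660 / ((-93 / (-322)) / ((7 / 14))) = -1140.71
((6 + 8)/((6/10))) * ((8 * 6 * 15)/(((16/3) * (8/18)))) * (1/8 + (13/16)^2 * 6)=7413525/256 = 28959.08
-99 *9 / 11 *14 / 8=-567/4 = -141.75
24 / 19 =1.26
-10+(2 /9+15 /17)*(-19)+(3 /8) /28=-30.97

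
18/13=1.38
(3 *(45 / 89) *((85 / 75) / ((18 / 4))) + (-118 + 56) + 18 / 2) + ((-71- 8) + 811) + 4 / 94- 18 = 2766739/4183 = 661.42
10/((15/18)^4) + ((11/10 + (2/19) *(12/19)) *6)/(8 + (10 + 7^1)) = 21.02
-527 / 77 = -6.84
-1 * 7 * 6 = -42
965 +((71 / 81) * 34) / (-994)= 547138/567 = 964.97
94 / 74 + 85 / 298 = 17151/11026 = 1.56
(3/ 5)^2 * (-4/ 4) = -9/25 = -0.36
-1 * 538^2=-289444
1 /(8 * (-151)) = -1/1208 = 0.00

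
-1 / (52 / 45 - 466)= 45/20918 = 0.00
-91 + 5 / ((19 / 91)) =-1274/19 = -67.05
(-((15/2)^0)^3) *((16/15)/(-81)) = 16/1215 = 0.01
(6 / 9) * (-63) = -42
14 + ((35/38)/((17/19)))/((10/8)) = 14.82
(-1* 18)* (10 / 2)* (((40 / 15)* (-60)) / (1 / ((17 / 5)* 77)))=3769920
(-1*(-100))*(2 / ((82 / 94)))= 9400/41 = 229.27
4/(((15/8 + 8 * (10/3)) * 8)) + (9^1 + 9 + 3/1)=21.02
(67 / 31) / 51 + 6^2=56983/1581 = 36.04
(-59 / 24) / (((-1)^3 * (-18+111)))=59/2232 = 0.03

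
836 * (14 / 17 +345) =4914844/17 = 289108.47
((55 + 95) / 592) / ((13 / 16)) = 150/481 = 0.31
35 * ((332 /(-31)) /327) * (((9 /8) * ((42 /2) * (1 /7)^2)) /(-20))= 747/27032 = 0.03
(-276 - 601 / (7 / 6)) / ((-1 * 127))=5538/889 = 6.23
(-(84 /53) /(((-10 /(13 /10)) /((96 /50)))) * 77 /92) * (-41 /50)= -5171166/19046875 = -0.27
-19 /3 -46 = -157/3 = -52.33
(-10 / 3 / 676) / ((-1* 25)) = 1/5070 = 0.00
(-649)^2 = 421201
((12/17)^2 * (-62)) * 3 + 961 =250945/289 = 868.32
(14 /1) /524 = 7/262 = 0.03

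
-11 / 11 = -1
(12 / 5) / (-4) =-3/5 = -0.60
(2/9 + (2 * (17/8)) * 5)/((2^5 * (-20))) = -0.03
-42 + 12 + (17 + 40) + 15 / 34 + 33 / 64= 30417/1088 = 27.96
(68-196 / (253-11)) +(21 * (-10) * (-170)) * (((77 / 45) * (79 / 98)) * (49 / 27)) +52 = 877059352/9801 = 89486.72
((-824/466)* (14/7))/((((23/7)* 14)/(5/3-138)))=168508/16077 = 10.48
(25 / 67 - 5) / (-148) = 155/4958 = 0.03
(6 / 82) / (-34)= -3/1394 = 0.00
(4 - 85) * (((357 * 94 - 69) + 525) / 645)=-918378/215 = -4271.53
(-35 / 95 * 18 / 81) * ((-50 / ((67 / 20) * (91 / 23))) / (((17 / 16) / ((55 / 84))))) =10120000/53171937 = 0.19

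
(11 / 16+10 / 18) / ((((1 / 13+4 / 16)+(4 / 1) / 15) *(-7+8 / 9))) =-6981/20372 = -0.34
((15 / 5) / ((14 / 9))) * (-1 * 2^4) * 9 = -1944/7 = -277.71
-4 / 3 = -1.33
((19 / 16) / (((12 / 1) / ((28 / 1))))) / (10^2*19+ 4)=19/13056 = 0.00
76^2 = 5776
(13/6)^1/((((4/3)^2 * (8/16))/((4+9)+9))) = 429/8 = 53.62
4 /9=0.44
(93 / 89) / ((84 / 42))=93/178 = 0.52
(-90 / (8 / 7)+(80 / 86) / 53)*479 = -343790275/9116 = -37712.84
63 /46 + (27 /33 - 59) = -28747/506 = -56.81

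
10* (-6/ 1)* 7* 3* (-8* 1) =10080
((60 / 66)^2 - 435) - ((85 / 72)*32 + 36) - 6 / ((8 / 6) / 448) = -2748583/1089 = -2523.95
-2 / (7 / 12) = -24/7 = -3.43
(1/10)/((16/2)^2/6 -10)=3/20 = 0.15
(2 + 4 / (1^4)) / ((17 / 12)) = 72/17 = 4.24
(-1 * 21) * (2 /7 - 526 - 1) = 11061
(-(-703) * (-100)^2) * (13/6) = 15231666.67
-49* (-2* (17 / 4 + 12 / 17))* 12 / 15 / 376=16513/15980 = 1.03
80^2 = 6400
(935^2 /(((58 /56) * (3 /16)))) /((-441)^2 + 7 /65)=454597000/19639119 = 23.15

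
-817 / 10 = -81.70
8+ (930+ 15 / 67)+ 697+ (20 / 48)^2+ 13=15903739/9648 = 1648.40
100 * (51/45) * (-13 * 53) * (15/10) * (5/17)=-34450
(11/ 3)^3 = 1331/27 = 49.30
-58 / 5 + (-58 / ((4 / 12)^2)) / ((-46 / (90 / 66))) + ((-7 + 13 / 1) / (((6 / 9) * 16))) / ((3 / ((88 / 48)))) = 170747/40480 = 4.22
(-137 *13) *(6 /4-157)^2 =-172260101/4 = -43065025.25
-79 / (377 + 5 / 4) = -0.21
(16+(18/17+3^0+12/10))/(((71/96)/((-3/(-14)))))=235728/42245 = 5.58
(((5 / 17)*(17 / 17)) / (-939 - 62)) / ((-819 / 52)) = 20/1072071 = 0.00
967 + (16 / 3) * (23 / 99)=287567/297 = 968.24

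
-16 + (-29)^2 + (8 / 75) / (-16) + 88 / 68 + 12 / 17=124049/150 = 826.99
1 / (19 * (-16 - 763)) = -1/14801 = 0.00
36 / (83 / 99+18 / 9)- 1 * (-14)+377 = 113435/281 = 403.68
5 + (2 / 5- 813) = -4038/5 = -807.60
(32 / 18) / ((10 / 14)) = 112/45 = 2.49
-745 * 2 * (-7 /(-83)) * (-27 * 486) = 136862460/83 = 1648945.30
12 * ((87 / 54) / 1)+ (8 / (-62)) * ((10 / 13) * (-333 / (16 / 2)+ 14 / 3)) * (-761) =-3351661/1209 = -2772.26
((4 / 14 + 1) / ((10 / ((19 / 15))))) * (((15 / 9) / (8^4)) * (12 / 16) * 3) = 171/1146880 = 0.00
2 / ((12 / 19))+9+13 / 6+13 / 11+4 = 644/33 = 19.52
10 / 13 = 0.77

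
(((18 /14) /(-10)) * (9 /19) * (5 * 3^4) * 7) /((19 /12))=-39366/361 = -109.05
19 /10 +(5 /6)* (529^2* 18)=41976169/10 = 4197616.90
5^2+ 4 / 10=127/5 = 25.40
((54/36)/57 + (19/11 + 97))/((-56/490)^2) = 50566775/6688 = 7560.82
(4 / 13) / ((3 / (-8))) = -0.82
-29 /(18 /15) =-24.17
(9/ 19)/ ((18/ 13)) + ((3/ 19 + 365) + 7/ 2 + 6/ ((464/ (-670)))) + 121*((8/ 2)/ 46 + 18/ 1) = 6800353/2668 = 2548.86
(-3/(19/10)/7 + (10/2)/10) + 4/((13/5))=6269/3458 = 1.81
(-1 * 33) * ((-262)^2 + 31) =-2266275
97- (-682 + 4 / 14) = 5451/7 = 778.71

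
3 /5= 0.60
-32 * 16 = -512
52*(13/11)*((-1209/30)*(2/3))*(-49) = 13348972/165 = 80902.86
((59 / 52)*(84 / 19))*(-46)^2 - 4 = 2620736/247 = 10610.27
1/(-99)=-1/99 = -0.01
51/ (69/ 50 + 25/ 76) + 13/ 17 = 99383/3247 = 30.61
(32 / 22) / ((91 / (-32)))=-512/1001 = -0.51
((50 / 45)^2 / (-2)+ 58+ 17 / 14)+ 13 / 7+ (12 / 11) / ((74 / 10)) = 27969925/461538 = 60.60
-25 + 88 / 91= -2187/91 = -24.03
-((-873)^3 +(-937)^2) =664460648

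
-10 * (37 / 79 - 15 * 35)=414380/79 = 5245.32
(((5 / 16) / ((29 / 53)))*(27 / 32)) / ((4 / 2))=7155/29696 = 0.24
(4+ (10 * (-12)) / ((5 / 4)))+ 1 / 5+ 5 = -86.80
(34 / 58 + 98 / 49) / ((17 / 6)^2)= 2700/8381 = 0.32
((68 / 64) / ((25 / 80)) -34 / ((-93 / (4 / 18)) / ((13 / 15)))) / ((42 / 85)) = 740707/105462 = 7.02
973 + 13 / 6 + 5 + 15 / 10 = 2945/3 = 981.67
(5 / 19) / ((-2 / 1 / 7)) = -35/38 = -0.92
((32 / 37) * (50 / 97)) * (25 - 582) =-891200/3589 = -248.31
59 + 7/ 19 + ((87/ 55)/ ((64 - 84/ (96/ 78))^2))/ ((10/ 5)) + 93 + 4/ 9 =415471261/2718045 = 152.86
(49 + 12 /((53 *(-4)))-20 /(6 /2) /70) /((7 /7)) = 54368/1113 = 48.85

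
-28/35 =-4/5 = -0.80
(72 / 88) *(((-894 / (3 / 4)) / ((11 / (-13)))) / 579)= 46488/23353 = 1.99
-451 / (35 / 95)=-8569/7 = -1224.14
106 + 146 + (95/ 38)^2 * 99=3483/4 = 870.75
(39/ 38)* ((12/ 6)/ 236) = 39/4484 = 0.01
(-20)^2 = 400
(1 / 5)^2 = 1/25 = 0.04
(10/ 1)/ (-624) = -5/312 = -0.02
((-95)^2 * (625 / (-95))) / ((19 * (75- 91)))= 3125/16 = 195.31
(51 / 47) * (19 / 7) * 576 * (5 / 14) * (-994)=-198141120/329 = -602252.64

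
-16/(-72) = 2/9 = 0.22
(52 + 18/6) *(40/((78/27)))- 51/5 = 48837/65 = 751.34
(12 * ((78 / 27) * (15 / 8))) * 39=2535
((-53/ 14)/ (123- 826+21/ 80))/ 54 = 1060/10625391 = 0.00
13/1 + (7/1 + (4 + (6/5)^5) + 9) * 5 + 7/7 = 79026/625 = 126.44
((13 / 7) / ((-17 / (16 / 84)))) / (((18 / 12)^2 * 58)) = -104/652239 = 0.00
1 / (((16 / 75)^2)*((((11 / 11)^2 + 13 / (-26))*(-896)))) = -5625/114688 = -0.05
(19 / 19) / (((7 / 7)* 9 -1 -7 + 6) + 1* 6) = 1/13 = 0.08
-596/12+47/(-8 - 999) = -150184/3021 = -49.71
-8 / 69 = -0.12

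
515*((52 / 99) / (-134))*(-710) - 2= 9493634/6633 = 1431.27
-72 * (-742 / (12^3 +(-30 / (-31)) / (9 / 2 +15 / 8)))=1759653/56921 = 30.91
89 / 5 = 17.80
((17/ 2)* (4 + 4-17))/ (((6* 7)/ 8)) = -102/7 = -14.57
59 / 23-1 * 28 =-585/23 = -25.43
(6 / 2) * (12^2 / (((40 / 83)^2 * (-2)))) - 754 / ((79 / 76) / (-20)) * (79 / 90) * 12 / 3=90012373/1800 = 50006.87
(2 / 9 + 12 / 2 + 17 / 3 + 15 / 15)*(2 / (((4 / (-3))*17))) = -58/51 = -1.14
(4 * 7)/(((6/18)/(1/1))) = 84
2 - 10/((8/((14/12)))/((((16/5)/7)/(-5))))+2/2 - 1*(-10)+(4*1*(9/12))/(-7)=1334/105 = 12.70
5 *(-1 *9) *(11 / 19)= -495/19 = -26.05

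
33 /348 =11/116 = 0.09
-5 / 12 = -0.42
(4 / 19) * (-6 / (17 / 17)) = -24/19 = -1.26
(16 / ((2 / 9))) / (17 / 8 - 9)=-576/55 = -10.47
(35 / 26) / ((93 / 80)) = 1400/1209 = 1.16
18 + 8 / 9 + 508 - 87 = 3959/9 = 439.89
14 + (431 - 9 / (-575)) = 255884/575 = 445.02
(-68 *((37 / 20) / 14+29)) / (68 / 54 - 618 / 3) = 3744063/386960 = 9.68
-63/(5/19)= -1197/5 = -239.40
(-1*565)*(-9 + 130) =-68365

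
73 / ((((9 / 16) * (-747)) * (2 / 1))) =-584/6723 = -0.09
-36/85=-0.42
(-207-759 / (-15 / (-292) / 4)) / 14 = -296539/70 = -4236.27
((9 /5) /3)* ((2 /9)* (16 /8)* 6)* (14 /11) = 112/55 = 2.04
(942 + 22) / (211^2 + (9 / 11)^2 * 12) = 116644/5388013 = 0.02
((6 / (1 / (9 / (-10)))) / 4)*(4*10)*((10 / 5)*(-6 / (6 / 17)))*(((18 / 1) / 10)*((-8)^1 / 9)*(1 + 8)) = -132192/5 = -26438.40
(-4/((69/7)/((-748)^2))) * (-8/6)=62664448/207 = 302726.80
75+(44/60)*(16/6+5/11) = 3478/45 = 77.29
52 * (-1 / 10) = -26/5 = -5.20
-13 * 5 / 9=-65/9 = -7.22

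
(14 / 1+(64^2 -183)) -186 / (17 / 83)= 51321/17 = 3018.88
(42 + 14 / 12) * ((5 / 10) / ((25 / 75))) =259/4 = 64.75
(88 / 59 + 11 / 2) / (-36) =-275/1416 = -0.19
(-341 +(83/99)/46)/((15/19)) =-29503789/68310 = -431.91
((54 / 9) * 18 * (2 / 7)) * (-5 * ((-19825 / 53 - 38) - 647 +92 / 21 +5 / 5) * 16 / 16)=162567.10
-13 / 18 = -0.72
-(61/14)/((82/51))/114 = -1037/43624 = -0.02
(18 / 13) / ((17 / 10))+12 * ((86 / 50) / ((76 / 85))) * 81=1870.64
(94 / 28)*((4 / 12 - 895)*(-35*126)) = 13245540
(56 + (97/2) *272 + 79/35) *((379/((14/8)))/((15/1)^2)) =703058644/55125 = 12753.90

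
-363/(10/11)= -3993/10 = -399.30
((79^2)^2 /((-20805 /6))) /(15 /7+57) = -272650567/1435545 = -189.93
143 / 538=0.27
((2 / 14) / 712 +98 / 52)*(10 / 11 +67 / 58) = 160833357/41337296 = 3.89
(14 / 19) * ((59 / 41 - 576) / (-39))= 329798/30381 = 10.86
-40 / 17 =-2.35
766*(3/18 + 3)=7277/3 = 2425.67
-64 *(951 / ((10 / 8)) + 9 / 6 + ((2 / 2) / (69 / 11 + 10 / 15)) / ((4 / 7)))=-55879824/1145 = -48803.34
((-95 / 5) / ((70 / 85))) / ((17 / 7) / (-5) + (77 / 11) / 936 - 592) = 755820/19409587 = 0.04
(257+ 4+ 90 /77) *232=4683384/77 = 60823.17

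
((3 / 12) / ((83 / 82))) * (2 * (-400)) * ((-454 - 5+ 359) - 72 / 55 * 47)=29139520/913 = 31916.23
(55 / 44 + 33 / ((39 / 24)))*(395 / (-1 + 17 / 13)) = 442795/16 = 27674.69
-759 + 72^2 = 4425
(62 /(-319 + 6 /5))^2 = 96100/2524921 = 0.04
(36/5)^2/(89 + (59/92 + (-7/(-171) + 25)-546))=-20388672/169637275 = -0.12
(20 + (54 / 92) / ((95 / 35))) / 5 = 17669/4370 = 4.04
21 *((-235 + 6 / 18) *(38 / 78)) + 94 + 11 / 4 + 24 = -355691/156 = -2280.07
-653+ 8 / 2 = -649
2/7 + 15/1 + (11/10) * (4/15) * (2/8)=16127/1050 = 15.36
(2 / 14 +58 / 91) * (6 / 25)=426/2275 = 0.19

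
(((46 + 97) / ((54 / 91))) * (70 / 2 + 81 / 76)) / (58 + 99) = 35668633/644328 = 55.36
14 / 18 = 7/9 = 0.78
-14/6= -7/3 = -2.33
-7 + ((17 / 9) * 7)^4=30557.54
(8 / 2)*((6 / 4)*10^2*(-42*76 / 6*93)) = -29685600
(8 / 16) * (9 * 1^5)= 4.50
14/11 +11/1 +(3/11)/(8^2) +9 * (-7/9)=3715/704 = 5.28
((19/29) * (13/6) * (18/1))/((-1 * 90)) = -247/870 = -0.28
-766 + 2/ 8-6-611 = -5531/4 = -1382.75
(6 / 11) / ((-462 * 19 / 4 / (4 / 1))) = -16/16093 = 0.00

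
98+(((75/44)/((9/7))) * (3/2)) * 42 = 7987/44 = 181.52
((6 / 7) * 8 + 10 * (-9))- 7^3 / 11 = -8803/77 = -114.32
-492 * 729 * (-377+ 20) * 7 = 896311332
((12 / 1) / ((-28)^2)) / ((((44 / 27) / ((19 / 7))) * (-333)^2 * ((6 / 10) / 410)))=19475/123965688 = 0.00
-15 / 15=-1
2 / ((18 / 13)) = 1.44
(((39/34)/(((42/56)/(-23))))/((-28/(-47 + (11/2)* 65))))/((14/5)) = 928395/6664 = 139.31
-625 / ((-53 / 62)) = 38750/53 = 731.13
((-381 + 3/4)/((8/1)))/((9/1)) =-5.28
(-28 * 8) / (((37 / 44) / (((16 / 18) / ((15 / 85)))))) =-1341.76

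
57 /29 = 1.97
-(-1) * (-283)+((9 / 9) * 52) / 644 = -45550/161 = -282.92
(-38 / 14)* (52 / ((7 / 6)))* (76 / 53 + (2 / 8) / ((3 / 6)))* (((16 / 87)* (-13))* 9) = 379154880/75313 = 5034.39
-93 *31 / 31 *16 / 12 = -124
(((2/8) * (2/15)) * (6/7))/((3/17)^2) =289/315 = 0.92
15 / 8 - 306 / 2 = -1209/8 = -151.12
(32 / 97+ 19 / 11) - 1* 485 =-515300/1067 = -482.94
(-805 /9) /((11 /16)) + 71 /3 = -10537/99 = -106.43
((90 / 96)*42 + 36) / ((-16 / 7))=-4221/128 = -32.98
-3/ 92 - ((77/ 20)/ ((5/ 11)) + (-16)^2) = -152089/575 = -264.50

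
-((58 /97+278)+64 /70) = -948944/3395 = -279.51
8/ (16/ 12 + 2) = 2.40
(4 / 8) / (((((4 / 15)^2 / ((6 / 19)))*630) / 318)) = 2385/2128 = 1.12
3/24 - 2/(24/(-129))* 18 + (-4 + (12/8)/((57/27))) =190.34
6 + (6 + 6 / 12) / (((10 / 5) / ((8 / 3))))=44/3 = 14.67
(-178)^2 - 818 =30866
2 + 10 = 12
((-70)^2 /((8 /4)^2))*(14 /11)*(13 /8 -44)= -2906925/44 = -66066.48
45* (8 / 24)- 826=-811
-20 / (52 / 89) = -445/13 = -34.23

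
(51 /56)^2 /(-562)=-2601/1762432 = 0.00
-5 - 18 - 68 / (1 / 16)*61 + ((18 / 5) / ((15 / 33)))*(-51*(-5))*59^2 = 34819183/5 = 6963836.60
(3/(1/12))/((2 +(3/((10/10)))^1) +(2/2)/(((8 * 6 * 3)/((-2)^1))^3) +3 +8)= 13436928/5971967 = 2.25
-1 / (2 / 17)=-17/2 = -8.50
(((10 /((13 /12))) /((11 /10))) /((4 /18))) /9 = 600/143 = 4.20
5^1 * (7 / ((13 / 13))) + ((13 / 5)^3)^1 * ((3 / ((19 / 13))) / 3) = 111686/2375 = 47.03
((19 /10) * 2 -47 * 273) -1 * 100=-12927.20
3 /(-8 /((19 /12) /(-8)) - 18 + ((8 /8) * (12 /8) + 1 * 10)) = 114/1289 = 0.09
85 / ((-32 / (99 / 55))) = -153/32 = -4.78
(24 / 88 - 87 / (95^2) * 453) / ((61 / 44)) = -1625784/550525 = -2.95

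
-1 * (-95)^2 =-9025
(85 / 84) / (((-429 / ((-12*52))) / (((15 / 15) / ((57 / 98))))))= 4760/1881 = 2.53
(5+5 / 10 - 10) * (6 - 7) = 9/2 = 4.50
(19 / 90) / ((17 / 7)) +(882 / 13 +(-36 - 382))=-6962831/19890 = -350.07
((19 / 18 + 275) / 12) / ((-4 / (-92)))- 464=14063/216 = 65.11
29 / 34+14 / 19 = 1.59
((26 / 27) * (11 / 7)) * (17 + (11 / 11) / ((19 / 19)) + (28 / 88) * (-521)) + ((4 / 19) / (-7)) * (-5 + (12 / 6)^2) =-802889/3591 = -223.58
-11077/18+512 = -1861/18 = -103.39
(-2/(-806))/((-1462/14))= -7/294593 = 0.00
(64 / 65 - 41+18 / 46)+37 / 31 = -1781063/46345 = -38.43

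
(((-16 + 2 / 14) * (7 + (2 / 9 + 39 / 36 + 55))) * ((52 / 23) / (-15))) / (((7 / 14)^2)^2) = 17539184/7245 = 2420.87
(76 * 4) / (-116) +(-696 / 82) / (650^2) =-329130023/125588125 = -2.62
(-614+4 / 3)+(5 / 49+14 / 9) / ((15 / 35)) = -115063/189 = -608.80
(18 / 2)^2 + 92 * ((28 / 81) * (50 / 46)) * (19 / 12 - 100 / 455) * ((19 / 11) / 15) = 9009827/104247 = 86.43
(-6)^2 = 36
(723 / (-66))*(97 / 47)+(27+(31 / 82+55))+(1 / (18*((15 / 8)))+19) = 225491858/2861595 = 78.80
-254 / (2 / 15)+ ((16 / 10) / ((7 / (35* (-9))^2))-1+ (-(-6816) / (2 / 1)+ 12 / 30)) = 120912/5 = 24182.40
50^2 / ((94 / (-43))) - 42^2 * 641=-53197778/47 = -1131867.62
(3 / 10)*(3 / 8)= 9/80 = 0.11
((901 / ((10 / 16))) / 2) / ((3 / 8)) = 1922.13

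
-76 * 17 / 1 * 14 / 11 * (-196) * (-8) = -28361984/11 = -2578362.18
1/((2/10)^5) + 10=3135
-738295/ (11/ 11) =-738295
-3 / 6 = -1/2 = -0.50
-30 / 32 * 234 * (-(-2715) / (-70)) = 952965/112 = 8508.62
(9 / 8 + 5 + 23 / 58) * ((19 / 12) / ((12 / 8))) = 28747/4176 = 6.88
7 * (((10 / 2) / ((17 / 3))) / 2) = 105/34 = 3.09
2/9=0.22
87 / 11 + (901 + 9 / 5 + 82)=54599/55 = 992.71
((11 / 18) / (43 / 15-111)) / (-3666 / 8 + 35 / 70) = 55/4454823 = 0.00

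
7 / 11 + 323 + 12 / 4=3593/11 = 326.64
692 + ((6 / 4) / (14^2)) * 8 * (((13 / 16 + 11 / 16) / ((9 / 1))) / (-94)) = 6374703/9212 = 692.00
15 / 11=1.36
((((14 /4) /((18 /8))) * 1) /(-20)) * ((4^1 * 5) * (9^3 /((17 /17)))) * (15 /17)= -17010/17 = -1000.59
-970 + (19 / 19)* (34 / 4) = -1923/2 = -961.50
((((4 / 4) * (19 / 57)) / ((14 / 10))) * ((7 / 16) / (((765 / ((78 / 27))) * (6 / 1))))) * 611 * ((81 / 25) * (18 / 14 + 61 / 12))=849901/1028160 = 0.83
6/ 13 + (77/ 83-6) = -4975/1079 = -4.61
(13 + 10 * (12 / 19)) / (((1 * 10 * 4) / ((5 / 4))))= 367/608 = 0.60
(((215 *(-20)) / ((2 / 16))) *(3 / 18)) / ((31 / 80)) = -1376000/93 = -14795.70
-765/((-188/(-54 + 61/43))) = -1729665/8084 = -213.96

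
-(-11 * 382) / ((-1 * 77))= -382/7 = -54.57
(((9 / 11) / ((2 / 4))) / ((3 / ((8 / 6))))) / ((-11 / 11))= -8/11 = -0.73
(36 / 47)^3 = 46656/103823 = 0.45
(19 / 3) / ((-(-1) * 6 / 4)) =38/9 = 4.22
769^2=591361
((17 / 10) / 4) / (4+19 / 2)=17/540 = 0.03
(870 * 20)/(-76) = -4350/19 = -228.95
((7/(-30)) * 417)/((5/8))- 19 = -4367/25 = -174.68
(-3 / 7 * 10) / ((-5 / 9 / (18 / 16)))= 243/28 = 8.68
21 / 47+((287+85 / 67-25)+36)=299.72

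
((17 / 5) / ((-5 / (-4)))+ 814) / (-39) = -6806/325 = -20.94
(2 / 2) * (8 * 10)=80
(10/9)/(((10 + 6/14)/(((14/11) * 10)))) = 9800/7227 = 1.36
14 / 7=2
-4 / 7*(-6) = 24/7 = 3.43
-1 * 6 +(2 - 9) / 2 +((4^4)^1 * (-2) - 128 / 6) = -542.83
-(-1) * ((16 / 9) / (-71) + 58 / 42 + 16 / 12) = 12029/4473 = 2.69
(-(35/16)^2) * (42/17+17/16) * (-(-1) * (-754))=443813825/34816 = 12747.41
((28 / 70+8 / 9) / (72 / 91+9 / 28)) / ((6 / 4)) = 42224/54675 = 0.77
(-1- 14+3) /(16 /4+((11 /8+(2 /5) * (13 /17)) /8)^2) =-355123200/119680849 = -2.97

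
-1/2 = -0.50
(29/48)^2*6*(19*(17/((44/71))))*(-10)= -96433265/8448 = -11414.92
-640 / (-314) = 320/157 = 2.04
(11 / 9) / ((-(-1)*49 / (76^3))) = 4828736/441 = 10949.51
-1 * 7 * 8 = -56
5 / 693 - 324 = -224527/693 = -323.99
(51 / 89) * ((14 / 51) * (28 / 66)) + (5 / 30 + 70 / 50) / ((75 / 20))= 106726/220275 = 0.48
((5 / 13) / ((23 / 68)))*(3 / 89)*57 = 58140/26611 = 2.18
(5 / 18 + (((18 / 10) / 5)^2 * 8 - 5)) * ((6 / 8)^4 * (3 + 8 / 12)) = -1368213/320000 = -4.28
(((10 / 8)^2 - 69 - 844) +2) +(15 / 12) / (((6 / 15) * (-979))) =-14245479/15664 = -909.44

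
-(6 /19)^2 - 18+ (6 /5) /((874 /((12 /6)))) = -751296/41515 = -18.10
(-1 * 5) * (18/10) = -9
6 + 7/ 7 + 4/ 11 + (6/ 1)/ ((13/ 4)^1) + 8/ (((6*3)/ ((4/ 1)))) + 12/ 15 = 75853/6435 = 11.79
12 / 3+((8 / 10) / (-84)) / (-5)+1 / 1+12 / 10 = 3256/525 = 6.20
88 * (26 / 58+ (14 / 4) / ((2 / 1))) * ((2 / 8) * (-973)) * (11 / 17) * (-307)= 542160465/58 = 9347594.22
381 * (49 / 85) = 18669/85 = 219.64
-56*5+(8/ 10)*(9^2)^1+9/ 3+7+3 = -1011/5 = -202.20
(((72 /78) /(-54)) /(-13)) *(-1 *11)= -22/1521 = -0.01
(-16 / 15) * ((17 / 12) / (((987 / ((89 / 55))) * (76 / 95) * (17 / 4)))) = -356/488565 = 0.00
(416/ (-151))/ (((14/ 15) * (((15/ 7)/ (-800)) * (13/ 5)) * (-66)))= -6.42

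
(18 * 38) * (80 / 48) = 1140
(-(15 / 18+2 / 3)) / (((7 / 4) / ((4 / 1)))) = -24/7 = -3.43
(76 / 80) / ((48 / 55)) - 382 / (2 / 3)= -109807/192 = -571.91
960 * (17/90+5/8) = 2344/3 = 781.33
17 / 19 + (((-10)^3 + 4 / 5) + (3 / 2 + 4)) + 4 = -187873/190 = -988.81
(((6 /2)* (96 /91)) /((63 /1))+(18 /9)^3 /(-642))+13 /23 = 2835853/4702971 = 0.60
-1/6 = -0.17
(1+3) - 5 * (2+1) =-11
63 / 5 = 12.60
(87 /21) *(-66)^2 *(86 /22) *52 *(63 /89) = 231104016/89 = 2596674.34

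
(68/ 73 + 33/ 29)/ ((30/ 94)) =205907/31755 = 6.48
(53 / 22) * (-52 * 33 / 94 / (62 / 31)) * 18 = -18603/47 = -395.81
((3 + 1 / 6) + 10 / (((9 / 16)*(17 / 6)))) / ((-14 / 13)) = -4173/476 = -8.77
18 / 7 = 2.57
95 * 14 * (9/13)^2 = 637.46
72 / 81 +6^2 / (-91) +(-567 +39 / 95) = -44045114/77805 = -566.10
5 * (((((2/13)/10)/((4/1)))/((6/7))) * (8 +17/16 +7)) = 1799/4992 = 0.36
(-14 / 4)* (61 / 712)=-427/1424 = -0.30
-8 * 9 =-72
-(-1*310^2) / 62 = 1550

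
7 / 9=0.78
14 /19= 0.74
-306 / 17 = -18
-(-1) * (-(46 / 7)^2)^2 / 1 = 4477456/2401 = 1864.83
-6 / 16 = -3/8 = -0.38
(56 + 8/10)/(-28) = -71/35 = -2.03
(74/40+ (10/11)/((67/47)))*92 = 843387/3685 = 228.87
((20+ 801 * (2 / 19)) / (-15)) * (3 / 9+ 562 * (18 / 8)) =-7520699/855 = -8796.14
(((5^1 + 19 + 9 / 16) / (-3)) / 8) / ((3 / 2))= -131/192 = -0.68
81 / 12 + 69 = 75.75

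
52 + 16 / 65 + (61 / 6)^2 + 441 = 1396061/2340 = 596.61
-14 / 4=-7/2 = -3.50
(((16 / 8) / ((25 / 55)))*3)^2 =4356/25 = 174.24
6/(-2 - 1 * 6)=-3/4 = -0.75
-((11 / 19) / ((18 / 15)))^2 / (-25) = 121/12996 = 0.01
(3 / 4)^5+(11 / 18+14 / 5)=168119/46080 = 3.65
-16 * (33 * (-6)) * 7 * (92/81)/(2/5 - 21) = -1133440/927 = -1222.70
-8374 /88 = -4187/44 = -95.16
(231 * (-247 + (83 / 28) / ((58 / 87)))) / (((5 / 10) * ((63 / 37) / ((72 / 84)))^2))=-204546397/7203 = -28397.39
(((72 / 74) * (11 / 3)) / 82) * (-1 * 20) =-1320/1517 = -0.87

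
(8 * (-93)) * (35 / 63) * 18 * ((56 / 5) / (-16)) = 5208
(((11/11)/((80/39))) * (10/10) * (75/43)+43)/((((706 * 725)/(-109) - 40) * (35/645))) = -3288421/19271840 = -0.17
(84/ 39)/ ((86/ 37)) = 518/559 = 0.93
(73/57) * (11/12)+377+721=751835/684 = 1099.17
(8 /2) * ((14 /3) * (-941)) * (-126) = 2213232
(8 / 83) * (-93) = -744/83 = -8.96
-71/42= -1.69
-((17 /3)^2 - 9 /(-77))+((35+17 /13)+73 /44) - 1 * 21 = -549953/36036 = -15.26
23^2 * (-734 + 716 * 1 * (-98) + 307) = -37344755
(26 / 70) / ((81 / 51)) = 221/945 = 0.23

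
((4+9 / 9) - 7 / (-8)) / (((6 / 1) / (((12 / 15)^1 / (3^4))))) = 47/4860 = 0.01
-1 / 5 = -0.20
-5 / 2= -2.50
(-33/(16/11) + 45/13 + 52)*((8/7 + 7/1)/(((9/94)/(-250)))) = -760947625/1092 = -696838.48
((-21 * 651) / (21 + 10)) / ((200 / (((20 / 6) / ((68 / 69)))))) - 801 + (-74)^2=6347857/1360 = 4667.54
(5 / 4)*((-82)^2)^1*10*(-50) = -4202500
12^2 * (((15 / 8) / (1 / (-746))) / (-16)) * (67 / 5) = 674757/4 = 168689.25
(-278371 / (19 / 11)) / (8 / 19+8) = -3062081/160 = -19138.01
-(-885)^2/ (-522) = 87025/58 = 1500.43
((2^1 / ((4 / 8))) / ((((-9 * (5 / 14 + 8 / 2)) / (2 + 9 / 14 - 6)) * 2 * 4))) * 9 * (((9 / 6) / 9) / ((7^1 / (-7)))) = -47/732 = -0.06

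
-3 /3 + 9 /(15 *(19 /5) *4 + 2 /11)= -2411/2510 = -0.96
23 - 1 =22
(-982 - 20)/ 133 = -1002/133 = -7.53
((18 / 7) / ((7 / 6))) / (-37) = -108/1813 = -0.06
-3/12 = -1/4 = -0.25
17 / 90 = 0.19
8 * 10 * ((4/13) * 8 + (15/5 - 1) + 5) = 9840/13 = 756.92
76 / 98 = 38/49 = 0.78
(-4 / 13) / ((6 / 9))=-6/13 = -0.46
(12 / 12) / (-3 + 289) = 1/286 = 0.00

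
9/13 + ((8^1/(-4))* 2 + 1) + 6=48/13 = 3.69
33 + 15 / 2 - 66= -51/2 = -25.50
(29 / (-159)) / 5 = -29/795 = -0.04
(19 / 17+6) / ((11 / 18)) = 198/17 = 11.65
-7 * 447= -3129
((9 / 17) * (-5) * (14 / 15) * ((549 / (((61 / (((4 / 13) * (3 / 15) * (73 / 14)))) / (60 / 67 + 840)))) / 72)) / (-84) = 205641/207298 = 0.99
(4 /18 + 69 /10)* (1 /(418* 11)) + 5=2069741/413820 = 5.00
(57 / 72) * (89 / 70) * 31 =52421/1680 = 31.20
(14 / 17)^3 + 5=27309/4913 = 5.56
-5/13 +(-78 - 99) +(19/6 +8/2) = -13277/78 = -170.22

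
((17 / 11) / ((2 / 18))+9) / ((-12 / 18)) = -378/11 = -34.36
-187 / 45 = -4.16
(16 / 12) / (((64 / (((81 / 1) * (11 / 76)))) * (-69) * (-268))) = 99/7495424 = 0.00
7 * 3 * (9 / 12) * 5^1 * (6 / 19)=945/38 = 24.87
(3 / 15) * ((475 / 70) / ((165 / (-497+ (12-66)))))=-10469/2310 = -4.53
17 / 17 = 1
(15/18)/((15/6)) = 0.33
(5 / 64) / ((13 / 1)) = 5/832 = 0.01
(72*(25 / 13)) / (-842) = -900/5473 = -0.16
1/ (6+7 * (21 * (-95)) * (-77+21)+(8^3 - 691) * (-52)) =1/791354 = 0.00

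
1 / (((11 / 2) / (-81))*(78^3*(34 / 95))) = -285/3286712 = 0.00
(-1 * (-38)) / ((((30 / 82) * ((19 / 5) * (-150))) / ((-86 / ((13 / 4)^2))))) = 56416/38025 = 1.48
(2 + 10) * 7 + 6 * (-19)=-30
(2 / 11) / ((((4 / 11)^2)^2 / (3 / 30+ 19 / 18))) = 17303/1440 = 12.02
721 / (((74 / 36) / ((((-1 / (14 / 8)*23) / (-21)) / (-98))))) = -28428/12691 = -2.24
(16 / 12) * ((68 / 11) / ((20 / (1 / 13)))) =68/2145 = 0.03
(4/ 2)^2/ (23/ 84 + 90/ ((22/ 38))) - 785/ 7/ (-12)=9.37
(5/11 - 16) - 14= -325/11 = -29.55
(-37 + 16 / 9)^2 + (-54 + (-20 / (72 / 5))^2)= 385085/324 = 1188.53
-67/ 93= -0.72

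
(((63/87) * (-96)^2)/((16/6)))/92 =18144/667 = 27.20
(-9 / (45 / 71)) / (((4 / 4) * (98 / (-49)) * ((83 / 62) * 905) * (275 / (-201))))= -442401/103283125 = 0.00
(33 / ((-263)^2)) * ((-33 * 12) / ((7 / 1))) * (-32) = 418176/484183 = 0.86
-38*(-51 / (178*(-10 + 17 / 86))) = -27778/25009 = -1.11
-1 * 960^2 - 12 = -921612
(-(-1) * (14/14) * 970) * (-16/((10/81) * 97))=-1296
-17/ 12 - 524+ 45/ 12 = -1565/3 = -521.67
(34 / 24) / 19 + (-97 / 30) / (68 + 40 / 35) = 0.03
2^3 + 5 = 13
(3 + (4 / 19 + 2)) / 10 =99/190 = 0.52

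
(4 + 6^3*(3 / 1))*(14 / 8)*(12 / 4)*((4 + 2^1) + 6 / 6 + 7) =47922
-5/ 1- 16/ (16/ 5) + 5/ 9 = -85/9 = -9.44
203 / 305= 0.67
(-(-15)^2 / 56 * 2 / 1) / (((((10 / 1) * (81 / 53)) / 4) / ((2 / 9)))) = -265/567 = -0.47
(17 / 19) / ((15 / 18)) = 102/95 = 1.07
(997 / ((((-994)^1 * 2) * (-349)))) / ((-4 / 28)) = -997/99116 = -0.01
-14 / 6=-7/3 = -2.33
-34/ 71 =-0.48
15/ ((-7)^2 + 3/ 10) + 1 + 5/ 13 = 10824/6409 = 1.69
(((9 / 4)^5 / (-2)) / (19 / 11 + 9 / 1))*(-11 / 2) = 7144929/483328 = 14.78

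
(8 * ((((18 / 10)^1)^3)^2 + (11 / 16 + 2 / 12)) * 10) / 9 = 26149793/84375 = 309.92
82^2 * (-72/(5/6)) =-2904768/5 = -580953.60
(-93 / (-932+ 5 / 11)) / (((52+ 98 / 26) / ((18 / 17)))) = 239382/126294275 = 0.00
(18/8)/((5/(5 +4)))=4.05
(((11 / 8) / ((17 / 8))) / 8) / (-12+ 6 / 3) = -11/1360 = -0.01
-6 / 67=-0.09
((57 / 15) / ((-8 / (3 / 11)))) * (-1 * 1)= 57/440 = 0.13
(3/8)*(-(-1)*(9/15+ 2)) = 39/40 = 0.98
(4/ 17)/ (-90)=-2/765 = 0.00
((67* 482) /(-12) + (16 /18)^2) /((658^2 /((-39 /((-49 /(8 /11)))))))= -809419/225033039 = 0.00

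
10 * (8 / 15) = 16/3 = 5.33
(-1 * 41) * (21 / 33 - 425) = 191388/11 = 17398.91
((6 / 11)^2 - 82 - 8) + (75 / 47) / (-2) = -1029351/11374 = -90.50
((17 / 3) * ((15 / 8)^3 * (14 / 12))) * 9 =401625/1024 = 392.21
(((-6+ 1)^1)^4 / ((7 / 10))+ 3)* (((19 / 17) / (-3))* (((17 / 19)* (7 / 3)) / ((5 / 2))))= -12542/45 = -278.71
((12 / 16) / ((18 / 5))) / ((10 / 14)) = 7/24 = 0.29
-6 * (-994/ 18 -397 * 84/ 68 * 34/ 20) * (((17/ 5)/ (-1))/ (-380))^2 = 23120867/54150000 = 0.43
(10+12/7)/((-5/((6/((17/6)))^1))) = -2952/595 = -4.96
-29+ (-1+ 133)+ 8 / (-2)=99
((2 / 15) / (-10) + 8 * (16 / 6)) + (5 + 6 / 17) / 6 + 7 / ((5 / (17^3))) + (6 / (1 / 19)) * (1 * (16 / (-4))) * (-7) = 25735651/2550 = 10092.41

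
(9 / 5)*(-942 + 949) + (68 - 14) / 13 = 1089/65 = 16.75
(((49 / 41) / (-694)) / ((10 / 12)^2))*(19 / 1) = -16758/355675 = -0.05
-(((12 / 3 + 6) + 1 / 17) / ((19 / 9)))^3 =-531441/4913 = -108.17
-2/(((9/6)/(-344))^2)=-946688/9 = -105187.56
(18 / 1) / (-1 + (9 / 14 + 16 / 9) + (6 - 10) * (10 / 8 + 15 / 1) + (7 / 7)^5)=-2268/7885 = -0.29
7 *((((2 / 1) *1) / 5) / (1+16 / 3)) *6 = 252/95 = 2.65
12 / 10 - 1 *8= -34/5 = -6.80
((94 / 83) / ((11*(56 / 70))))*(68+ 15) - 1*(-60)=1555/22 = 70.68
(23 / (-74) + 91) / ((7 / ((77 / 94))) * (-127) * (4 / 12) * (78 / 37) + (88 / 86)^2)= -45498343/382079640 = -0.12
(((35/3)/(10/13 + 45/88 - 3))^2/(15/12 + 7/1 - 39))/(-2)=65436800/87409827 = 0.75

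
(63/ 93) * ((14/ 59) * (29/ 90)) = 1421/27435 = 0.05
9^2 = 81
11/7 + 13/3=124/21 = 5.90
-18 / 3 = -6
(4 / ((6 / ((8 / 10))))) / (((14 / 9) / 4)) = 48/35 = 1.37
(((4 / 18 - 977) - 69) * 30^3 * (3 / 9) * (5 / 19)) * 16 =-752960000/19 = -39629473.68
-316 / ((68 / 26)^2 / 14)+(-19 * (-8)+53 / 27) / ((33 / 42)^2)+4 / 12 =-374864209/944163 = -397.03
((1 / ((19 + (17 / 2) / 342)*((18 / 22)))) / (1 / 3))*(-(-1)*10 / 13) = 2280/15379 = 0.15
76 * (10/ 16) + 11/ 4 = 50.25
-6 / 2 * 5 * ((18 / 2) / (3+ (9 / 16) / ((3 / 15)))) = -720/31 = -23.23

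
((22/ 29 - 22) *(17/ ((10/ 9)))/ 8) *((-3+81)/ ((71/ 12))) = -535.55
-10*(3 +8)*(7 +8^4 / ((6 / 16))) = -3606790/3 = -1202263.33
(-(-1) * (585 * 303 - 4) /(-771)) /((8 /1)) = -177251/6168 = -28.74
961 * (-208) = -199888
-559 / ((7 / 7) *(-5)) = 559/5 = 111.80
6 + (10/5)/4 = 13/2 = 6.50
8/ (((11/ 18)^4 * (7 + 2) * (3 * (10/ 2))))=0.42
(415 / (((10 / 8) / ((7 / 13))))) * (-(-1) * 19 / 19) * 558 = 1296792/13 = 99753.23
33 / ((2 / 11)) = 363/2 = 181.50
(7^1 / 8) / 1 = 0.88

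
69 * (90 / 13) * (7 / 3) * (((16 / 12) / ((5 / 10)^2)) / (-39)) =-25760/169 = -152.43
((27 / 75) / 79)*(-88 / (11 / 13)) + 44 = 85964/1975 = 43.53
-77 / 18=-4.28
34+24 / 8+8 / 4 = 39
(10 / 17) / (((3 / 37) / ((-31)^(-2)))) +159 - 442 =-13869743/49011 = -282.99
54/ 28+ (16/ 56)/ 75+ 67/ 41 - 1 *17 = -578311/43050 = -13.43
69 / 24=23/8 = 2.88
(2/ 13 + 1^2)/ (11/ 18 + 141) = 270/33137 = 0.01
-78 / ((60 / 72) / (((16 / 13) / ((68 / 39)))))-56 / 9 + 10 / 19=-1043126/14535 = -71.77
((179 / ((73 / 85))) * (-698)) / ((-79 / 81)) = 860225670/5767 = 149163.46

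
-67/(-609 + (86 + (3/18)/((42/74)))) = 126/983 = 0.13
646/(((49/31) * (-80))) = -10013/1960 = -5.11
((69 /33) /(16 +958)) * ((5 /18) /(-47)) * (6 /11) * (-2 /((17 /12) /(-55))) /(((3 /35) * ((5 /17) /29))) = -466900/755337 = -0.62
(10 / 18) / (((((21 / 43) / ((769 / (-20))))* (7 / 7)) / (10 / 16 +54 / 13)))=-2347757/11232 = -209.02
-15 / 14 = -1.07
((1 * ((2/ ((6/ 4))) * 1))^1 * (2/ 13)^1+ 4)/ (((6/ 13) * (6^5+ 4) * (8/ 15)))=41/18672 = 0.00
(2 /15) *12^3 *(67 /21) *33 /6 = 141504/35 = 4042.97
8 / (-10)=-4/5 = -0.80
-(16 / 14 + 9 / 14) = -25/14 = -1.79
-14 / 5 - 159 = -809/5 = -161.80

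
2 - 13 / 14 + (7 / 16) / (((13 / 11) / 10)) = 3475/728 = 4.77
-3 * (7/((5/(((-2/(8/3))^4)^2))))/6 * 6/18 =-15309/655360 = -0.02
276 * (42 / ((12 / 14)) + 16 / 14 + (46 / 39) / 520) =13840.05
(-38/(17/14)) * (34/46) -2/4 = -1087/46 = -23.63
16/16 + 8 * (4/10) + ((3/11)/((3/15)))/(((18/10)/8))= 1693/165 = 10.26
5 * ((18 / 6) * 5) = 75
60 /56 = 1.07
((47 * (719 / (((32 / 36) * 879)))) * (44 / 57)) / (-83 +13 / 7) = -2602061/6324112 = -0.41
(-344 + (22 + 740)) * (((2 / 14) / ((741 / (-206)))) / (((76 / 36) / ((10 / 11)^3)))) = -1236000/209209 = -5.91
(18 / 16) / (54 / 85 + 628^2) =765/268181552 = 0.00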